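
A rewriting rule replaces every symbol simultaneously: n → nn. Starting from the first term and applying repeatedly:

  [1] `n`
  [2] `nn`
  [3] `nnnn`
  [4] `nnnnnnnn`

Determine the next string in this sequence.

Expanding nnnnnnnn: n→nn, n→nn, n→nn, n→nn, n→nn, n→nn, n→nn, n→nn. Concatenated: nn nn nn nn nn nn nn nn.

nnnnnnnnnnnnnnnn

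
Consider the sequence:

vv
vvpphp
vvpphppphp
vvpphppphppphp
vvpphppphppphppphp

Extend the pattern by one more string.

The strings grow by a fixed suffix pphp each time.
Applying this once more to vvpphppphppphppphp:

vvpphppphppphppphppphp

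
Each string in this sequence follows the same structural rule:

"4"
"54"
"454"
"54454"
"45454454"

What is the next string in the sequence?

Each term (from the third on) is the two preceding terms concatenated in order: term 3 = 4·54 = 454.
So term 6 is 54454·45454454.

5445445454454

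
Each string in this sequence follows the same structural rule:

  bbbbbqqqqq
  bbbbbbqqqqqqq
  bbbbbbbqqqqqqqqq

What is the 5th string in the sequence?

bbbbbbbbbqqqqqqqqqqqqq

Each string has the form b^{n+2} q^{2n-1}, where the shown terms are n = 3, 4, 5.
For term 5, n = 7, so the run lengths are 9, 13.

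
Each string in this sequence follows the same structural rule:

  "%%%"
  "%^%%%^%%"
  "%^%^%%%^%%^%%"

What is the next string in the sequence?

Each term wraps the previous one in %^ on the left and ^%% on the right.
So the next term is %^·%^%^%%%^%%^%%·^%%.

%^%^%^%%%^%%^%%^%%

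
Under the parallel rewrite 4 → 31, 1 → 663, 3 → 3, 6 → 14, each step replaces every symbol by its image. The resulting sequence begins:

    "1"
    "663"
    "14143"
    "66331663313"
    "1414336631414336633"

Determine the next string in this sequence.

66331663313314143663316633133141433

Replace each of the 19 characters of 1414336631414336633 in place — 663 31 663 31 3 3 14 14 3 663 31 663 31 3 3 14 14 3 3 — and concatenate.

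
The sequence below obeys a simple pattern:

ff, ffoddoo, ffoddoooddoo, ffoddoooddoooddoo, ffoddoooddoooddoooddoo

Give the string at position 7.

ffoddoooddoooddoooddoooddoooddoo

Each term is the previous one with oddoo appended.
From ffoddoooddoooddoooddoo, 2 further steps: ffoddoooddoooddoooddoo → ffoddoooddoooddoooddoooddoo → (answer).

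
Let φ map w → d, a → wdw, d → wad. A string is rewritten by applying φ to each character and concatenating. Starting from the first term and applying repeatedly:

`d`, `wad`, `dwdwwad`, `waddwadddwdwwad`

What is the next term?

Rewriting the 15 symbols of waddwadddwdwwad one by one yields d wdw wad wad d wdw wad wad wad d wad d d wdw wad; concatenated:

dwdwwadwaddwdwwadwadwaddwadddwdwwad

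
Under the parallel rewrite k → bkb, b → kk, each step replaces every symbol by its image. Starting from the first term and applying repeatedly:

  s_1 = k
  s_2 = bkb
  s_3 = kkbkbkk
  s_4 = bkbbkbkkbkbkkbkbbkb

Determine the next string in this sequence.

kkbkbkkkkbkbkkbkbbkbkkbkbkkbkbbkbkkbkbkkkkbkbkk

φ(bkbbkbkkbkbkkbkbbkb) expands symbol-by-symbol to kk bkb kk kk bkb kk bkb bkb kk bkb kk bkb bkb kk bkb kk kk bkb kk; joining the 19 pieces gives the next term.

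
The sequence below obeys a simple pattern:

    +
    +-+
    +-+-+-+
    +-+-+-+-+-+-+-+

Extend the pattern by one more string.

+-+-+-+-+-+-+-+-+-+-+-+-+-+-+-+

Every step duplicates the string with '-' between the halves.
So the next term is two copies of +-+-+-+-+-+-+-+ with '-' between the halves.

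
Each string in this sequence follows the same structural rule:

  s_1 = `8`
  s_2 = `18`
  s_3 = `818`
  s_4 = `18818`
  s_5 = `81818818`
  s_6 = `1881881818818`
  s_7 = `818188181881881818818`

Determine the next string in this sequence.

1881881818818818188181881881818818

From term 3 onward, concatenate the second-to-last term with the last: 8·18 = 818, 18·818 = 18818, …
The next term joins 1881881818818 and 818188181881881818818.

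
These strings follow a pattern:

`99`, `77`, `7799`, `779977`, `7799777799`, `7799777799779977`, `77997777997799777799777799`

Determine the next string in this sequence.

779977779977997777997777997799777799779977

From term 3 onward, concatenate the last term with the second-to-last: 77·99 = 7799, 7799·77 = 779977, …
Continuing: 77997777997799777799777799 · 7799777799779977 gives term 8.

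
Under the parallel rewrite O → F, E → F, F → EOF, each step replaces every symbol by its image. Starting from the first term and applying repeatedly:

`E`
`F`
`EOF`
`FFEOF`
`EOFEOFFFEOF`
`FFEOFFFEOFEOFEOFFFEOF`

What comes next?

Applying the rule to each of the 21 symbols of FFEOFFFEOFEOFEOFFFEOF gives the pieces EOF EOF F F EOF EOF EOF F F EOF F F EOF F F EOF EOF EOF F F EOF, which concatenate to the answer.

EOFEOFFFEOFEOFEOFFFEOFFFEOFFFEOFEOFEOFFFEOF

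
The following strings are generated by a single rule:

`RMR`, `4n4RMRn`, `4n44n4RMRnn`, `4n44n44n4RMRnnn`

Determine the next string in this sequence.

Every step adds 4n4 to the front and n to the end of the previous string.
Applying this once more to 4n44n44n4RMRnnn:

4n44n44n44n4RMRnnnn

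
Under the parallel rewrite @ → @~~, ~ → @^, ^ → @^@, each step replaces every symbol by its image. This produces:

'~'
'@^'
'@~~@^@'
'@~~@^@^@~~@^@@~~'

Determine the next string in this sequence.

@~~@^@^@~~@^@@~~@^@@~~@^@^@~~@^@@~~@~~@^@^

φ(@~~@^@^@~~@^@@~~) expands symbol-by-symbol to @~~ @^ @^ @~~ @^@ @~~ @^@ @~~ @^ @^ @~~ @^@ @~~ @~~ @^ @^; joining the 16 pieces gives the next term.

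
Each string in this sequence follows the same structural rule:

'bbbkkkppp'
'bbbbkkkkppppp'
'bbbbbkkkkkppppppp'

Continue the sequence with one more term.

Reading off run lengths: b runs 3, 4, 5; k runs 3, 4, 5; p runs 3, 5, 7 — each is linear in n, where the shown terms are n = 2, 3, 4.
At n = 5 the blocks have lengths 6, 6, 9.

bbbbbbkkkkkkppppppppp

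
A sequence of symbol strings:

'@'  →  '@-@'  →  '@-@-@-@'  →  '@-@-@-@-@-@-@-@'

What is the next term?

s(k+1) = s(k)·-·s(k) — each term doubles the last with '-' between the halves.
One more doubling of @-@-@-@-@-@-@-@ gives the answer.

@-@-@-@-@-@-@-@-@-@-@-@-@-@-@-@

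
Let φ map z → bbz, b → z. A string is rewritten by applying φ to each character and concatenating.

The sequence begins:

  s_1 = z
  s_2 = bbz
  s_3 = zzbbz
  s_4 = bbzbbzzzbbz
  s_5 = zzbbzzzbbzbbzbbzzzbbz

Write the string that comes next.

bbzbbzzzbbzbbzbbzzzbbzzzbbzzzbbzbbzbbzzzbbz

φ(zzbbzzzbbzbbzbbzzzbbz) expands symbol-by-symbol to bbz bbz z z bbz bbz bbz z z bbz z z bbz z z bbz bbz bbz z z bbz; joining the 21 pieces gives the next term.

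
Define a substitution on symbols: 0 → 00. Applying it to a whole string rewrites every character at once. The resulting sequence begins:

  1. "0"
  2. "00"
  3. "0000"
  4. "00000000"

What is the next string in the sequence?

Rewriting each symbol of 00000000: 0→00, 0→00, 0→00, 0→00, 0→00, 0→00, 0→00, 0→00, which concatenates to 00 00 00 00 00 00 00 00.

0000000000000000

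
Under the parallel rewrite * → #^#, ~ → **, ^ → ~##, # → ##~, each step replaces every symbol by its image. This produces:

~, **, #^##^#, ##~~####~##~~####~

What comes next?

##~##~****##~##~##~##~**##~##~****##~##~##~##~**

Replace each of the 18 characters of ##~~####~##~~####~ in place — ##~ ##~ ** ** ##~ ##~ ##~ ##~ ** ##~ ##~ ** ** ##~ ##~ ##~ ##~ ** — and concatenate.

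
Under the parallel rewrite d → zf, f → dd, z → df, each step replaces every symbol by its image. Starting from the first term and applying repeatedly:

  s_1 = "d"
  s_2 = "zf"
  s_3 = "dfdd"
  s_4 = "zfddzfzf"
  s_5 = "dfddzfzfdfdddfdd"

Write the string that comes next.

Applying the rule to each of the 16 symbols of dfddzfzfdfdddfdd gives the pieces zf dd zf zf df dd df dd zf dd zf zf zf dd zf zf, which concatenate to the answer.

zfddzfzfdfdddfddzfddzfzfzfddzfzf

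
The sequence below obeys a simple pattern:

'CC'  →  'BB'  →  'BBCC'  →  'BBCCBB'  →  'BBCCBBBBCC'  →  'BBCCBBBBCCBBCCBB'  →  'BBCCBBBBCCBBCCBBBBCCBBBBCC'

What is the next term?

Each term (from the third on) is the previous term followed by the one before it: term 3 = BB·CC = BBCC.
So term 8 is BBCCBBBBCCBBCCBBBBCCBBBBCC·BBCCBBBBCCBBCCBB.

BBCCBBBBCCBBCCBBBBCCBBBBCCBBCCBBBBCCBBCCBB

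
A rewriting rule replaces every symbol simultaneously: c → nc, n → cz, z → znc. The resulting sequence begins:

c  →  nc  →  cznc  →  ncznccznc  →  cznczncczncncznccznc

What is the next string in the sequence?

Applying the rule to each of the 20 symbols of cznczncczncncznccznc gives the pieces nc znc cz nc znc cz nc nc znc cz nc cz nc znc cz nc nc znc cz nc, which concatenate to the answer.

ncznccznczncczncncznccznccznczncczncncznccznc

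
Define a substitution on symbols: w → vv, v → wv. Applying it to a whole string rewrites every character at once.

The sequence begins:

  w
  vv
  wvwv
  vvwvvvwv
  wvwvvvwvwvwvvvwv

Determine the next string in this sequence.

vvwvvvwvwvwvvvwvvvwvvvwvwvwvvvwv

Applying the rule to each of the 16 symbols of wvwvvvwvwvwvvvwv gives the pieces vv wv vv wv wv wv vv wv vv wv vv wv wv wv vv wv, which concatenate to the answer.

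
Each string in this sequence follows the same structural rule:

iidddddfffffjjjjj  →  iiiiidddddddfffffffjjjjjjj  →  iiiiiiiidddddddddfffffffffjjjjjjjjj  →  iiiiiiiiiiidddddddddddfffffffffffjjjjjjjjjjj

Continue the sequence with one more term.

iiiiiiiiiiiiiidddddddddddddfffffffffffffjjjjjjjjjjjjj

The n-th term is 3n-1 i's then 2n+3 d's then 2n+3 f's then 2n+3 j's (n = 1, 2, …).
For the next term, n = 5, so the run lengths are 14, 13, 13, 13.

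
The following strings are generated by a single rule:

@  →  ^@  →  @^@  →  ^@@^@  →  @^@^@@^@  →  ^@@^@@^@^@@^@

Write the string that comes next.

@^@^@@^@^@@^@@^@^@@^@

This is a Fibonacci-style word recurrence s(k) = s(k−2)·s(k−1): e.g. @·^@ = @^@.
So term 7 is @^@^@@^@·^@@^@@^@^@@^@.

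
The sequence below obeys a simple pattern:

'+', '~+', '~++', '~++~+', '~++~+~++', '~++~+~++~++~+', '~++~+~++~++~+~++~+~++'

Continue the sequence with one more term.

~++~+~++~++~+~++~+~++~++~+~++~++~+

This is a Fibonacci-style word recurrence s(k) = s(k−1)·s(k−2): e.g. ~+·+ = ~++.
Continuing: ~++~+~++~++~+~++~+~++ · ~++~+~++~++~+ gives term 8.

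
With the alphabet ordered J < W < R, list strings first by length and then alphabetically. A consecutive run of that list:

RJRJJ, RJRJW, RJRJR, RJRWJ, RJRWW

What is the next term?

Find the rightmost character of RJRWW below R, bump it to the next letter, and reset everything to its right to J.

RJRWR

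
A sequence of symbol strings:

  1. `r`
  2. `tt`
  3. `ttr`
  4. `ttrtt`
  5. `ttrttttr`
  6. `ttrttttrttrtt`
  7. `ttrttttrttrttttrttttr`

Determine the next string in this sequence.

This is a Fibonacci-style word recurrence s(k) = s(k−1)·s(k−2): e.g. tt·r = ttr.
So term 8 is ttrttttrttrttttrttttr·ttrttttrttrtt.

ttrttttrttrttttrttttrttrttttrttrtt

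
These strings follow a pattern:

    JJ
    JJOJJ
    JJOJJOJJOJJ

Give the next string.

JJOJJOJJOJJOJJOJJOJJOJJ

Each string is two copies of the previous one joined by 'O'.
So the next term is two copies of JJOJJOJJOJJ with 'O' between the halves.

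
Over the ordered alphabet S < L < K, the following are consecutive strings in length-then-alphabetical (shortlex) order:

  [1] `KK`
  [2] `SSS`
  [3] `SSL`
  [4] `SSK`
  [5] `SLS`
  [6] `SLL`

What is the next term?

SLK

The successor of SLL increments the rightmost position that isn't already K and resets every position after it to S.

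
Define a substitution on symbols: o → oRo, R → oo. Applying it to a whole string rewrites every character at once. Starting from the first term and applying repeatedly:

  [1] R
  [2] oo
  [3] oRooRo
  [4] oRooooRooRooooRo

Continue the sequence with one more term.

Replace each of the 16 characters of oRooooRooRooooRo in place — oRo oo oRo oRo oRo oRo oo oRo oRo oo oRo oRo oRo oRo oo oRo — and concatenate.

oRooooRooRooRooRooooRooRooooRooRooRooRooooRo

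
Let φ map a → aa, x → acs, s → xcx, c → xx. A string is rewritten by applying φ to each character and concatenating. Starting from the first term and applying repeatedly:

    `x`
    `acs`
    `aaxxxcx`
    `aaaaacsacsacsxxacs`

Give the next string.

Rewriting the 18 symbols of aaaaacsacsacsxxacs one by one yields aa aa aa aa aa xx xcx aa xx xcx aa xx xcx acs acs aa xx xcx; concatenated:

aaaaaaaaaaxxxcxaaxxxcxaaxxxcxacsacsaaxxxcx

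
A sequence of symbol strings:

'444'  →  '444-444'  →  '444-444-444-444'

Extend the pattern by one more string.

444-444-444-444-444-444-444-444

Every step duplicates the string with '-' between the halves.
One more doubling of 444-444-444-444 gives the answer.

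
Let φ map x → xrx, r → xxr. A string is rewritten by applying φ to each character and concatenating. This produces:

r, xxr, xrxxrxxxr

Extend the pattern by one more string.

Rewriting each symbol of xrxxrxxxr: x→xrx, r→xxr, x→xrx, x→xrx, r→xxr, x→xrx, x→xrx, x→xrx, r→xxr, which concatenates to xrx xxr xrx xrx xxr xrx xrx xrx xxr.

xrxxxrxrxxrxxxrxrxxrxxrxxxr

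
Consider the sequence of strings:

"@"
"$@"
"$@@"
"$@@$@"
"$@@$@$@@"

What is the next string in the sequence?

From term 3 onward, concatenate the last term with the second-to-last: $@·@ = $@@, $@@·$@ = $@@$@, …
Continuing: $@@$@$@@ · $@@$@ gives term 6.

$@@$@$@@$@@$@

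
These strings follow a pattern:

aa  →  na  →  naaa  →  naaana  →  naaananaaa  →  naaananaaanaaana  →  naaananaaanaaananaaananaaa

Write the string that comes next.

Each term (from the third on) is the previous term followed by the one before it: term 3 = na·aa = naaa.
The next term joins naaananaaanaaananaaananaaa and naaananaaanaaana.

naaananaaanaaananaaananaaanaaananaaanaaana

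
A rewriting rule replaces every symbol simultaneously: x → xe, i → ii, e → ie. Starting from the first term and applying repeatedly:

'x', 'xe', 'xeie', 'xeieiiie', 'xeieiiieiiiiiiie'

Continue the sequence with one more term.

Rewriting the 16 symbols of xeieiiieiiiiiiie one by one yields xe ie ii ie ii ii ii ie ii ii ii ii ii ii ii ie; concatenated:

xeieiiieiiiiiiieiiiiiiiiiiiiiiie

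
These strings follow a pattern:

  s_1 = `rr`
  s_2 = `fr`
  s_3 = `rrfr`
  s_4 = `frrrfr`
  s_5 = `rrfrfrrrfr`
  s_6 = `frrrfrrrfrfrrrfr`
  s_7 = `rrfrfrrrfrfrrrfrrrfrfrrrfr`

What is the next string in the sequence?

Each term (from the third on) is the two preceding terms concatenated in order: term 3 = rr·fr = rrfr.
Continuing: frrrfrrrfrfrrrfr · rrfrfrrrfrfrrrfrrrfrfrrrfr gives term 8.

frrrfrrrfrfrrrfrrrfrfrrrfrfrrrfrrrfrfrrrfr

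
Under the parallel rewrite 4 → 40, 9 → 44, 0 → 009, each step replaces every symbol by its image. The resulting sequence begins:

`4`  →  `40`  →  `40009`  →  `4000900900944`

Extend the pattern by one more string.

400090090094400900944009009444040

φ(4000900900944) expands symbol-by-symbol to 40 009 009 009 44 009 009 44 009 009 44 40 40; joining the 13 pieces gives the next term.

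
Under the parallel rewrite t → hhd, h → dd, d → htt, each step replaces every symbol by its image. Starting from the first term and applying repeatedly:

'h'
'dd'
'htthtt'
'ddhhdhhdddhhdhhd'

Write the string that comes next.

htthttddddhttddddhtthtthttddddhttddddhtt

φ(ddhhdhhdddhhdhhd) expands symbol-by-symbol to htt htt dd dd htt dd dd htt htt htt dd dd htt dd dd htt; joining the 16 pieces gives the next term.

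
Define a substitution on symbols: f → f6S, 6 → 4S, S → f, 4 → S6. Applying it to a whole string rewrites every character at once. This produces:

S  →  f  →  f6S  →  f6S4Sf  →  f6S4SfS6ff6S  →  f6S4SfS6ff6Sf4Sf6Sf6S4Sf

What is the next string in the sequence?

Applying the rule to each of the 24 symbols of f6S4SfS6ff6Sf4Sf6Sf6S4Sf gives the pieces f6S 4S f S6 f f6S f 4S f6S f6S 4S f f6S S6 f f6S 4S f f6S 4S f S6 f f6S, which concatenate to the answer.

f6S4SfS6ff6Sf4Sf6Sf6S4Sff6SS6ff6S4Sff6S4SfS6ff6S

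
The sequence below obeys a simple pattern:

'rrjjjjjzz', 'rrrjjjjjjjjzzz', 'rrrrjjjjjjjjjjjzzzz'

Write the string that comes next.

Term n consists of n+1 r's, followed by 3n+2 j's, followed by n+1 z's (n = 1, 2, …).
At n = 4 the blocks have lengths 5, 14, 5.

rrrrrjjjjjjjjjjjjjjzzzzz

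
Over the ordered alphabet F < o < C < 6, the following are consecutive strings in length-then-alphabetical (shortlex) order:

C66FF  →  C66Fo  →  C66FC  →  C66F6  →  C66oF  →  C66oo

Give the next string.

C66oC

Find the rightmost character of C66oo below 6, bump it to the next letter, and reset everything to its right to F.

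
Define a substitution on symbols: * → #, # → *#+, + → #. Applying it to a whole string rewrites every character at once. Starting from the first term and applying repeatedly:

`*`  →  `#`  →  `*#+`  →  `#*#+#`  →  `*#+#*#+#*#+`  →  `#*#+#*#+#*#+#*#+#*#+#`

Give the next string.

*#+#*#+#*#+#*#+#*#+#*#+#*#+#*#+#*#+#*#+#*#+

Applying the rule to each of the 21 symbols of #*#+#*#+#*#+#*#+#*#+# gives the pieces *#+ # *#+ # *#+ # *#+ # *#+ # *#+ # *#+ # *#+ # *#+ # *#+ # *#+, which concatenate to the answer.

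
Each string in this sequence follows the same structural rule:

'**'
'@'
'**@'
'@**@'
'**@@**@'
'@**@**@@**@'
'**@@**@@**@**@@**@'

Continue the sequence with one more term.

@**@**@@**@**@@**@@**@**@@**@

Each term (from the third on) is the two preceding terms concatenated in order: term 3 = **·@ = **@.
So term 8 is @**@**@@**@·**@@**@@**@**@@**@.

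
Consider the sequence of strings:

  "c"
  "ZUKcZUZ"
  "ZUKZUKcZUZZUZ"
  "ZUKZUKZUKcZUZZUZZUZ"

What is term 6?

ZUKZUKZUKZUKZUKcZUZZUZZUZZUZZUZ

Each term wraps the previous one in ZUK on the left and ZUZ on the right.
From ZUKZUKZUKcZUZZUZZUZ, 2 further steps: ZUKZUKZUKcZUZZUZZUZ → ZUKZUKZUKZUKcZUZZUZZUZZUZ → (answer).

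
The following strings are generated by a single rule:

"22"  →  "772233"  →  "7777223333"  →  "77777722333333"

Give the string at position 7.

77777777777722333333333333

s(k+1) = 77·s(k)·33, so each term gains 77 as a prefix and 33 as a suffix.
From 77777722333333, 3 further steps: 77777722333333 → 777777772233333333 → 7777777777223333333333 → (answer).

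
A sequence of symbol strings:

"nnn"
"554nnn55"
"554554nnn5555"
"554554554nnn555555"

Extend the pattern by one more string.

Every step adds 554 to the front and 55 to the end of the previous string.
So the next term is 554·554554554nnn555555·55.

554554554554nnn55555555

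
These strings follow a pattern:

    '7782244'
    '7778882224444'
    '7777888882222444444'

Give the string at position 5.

7777778888888882222224444444444

Each string has the form 7^{n+1} 8^{2n-1} 2^{n+1} 4^{2n} (n = 1, 2, …).
Setting n = 5 gives 6, 9, 6, 10 characters in each block.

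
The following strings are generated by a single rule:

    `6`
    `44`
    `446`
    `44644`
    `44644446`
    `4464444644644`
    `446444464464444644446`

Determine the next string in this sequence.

Each term (from the third on) is the previous term followed by the one before it: term 3 = 44·6 = 446.
The next term joins 446444464464444644446 and 4464444644644.

4464444644644446444464464444644644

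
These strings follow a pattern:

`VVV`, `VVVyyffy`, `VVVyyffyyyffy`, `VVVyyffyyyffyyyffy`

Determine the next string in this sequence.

The strings grow by a fixed suffix yyffy each time.
One more step from VVVyyffyyyffyyyffy gives the answer.

VVVyyffyyyffyyyffyyyffy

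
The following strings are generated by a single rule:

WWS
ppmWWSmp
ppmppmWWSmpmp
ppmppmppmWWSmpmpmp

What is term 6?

ppmppmppmppmppmWWSmpmpmpmpmp

s(k+1) = ppm·s(k)·mp, so each term gains ppm as a prefix and mp as a suffix.
From ppmppmppmWWSmpmpmp, 2 further steps: ppmppmppmWWSmpmpmp → ppmppmppmppmWWSmpmpmpmp → (answer).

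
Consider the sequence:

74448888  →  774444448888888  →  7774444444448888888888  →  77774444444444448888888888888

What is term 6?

7777774444444444444444448888888888888888888

Reading off run lengths: 7 runs 1, 2, 3, 4; 4 runs 3, 6, 9, 12; 8 runs 4, 7, 10, 13 — each is linear in n (n = 1, 2, …).
Setting n = 6 gives 6, 18, 19 characters in each block.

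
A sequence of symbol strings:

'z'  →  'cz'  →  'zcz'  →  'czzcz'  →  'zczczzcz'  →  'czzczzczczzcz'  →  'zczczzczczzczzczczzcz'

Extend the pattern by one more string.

czzczzczczzczzczczzczczzczzczczzcz

From term 3 onward, concatenate the second-to-last term with the last: z·cz = zcz, cz·zcz = czzcz, …
The next term joins czzczzczczzcz and zczczzczczzczzczczzcz.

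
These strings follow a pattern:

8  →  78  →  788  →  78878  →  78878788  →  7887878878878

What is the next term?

This is a Fibonacci-style word recurrence s(k) = s(k−1)·s(k−2): e.g. 78·8 = 788.
Continuing: 7887878878878 · 78878788 gives term 7.

788787887887878878788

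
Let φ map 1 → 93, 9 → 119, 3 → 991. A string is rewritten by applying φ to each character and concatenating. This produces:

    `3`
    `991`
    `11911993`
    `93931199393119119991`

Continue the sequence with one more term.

Rewriting the 20 symbols of 93931199393119119991 one by one yields 119 991 119 991 93 93 119 119 991 119 991 93 93 119 93 93 119 119 119 93; concatenated:

11999111999193931191199911199919393119939311911911993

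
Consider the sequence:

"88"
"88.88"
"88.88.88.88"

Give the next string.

Each string is two copies of the previous one joined by '.'.
Doubling 88.88.88.88 with '.' between the halves:

88.88.88.88.88.88.88.88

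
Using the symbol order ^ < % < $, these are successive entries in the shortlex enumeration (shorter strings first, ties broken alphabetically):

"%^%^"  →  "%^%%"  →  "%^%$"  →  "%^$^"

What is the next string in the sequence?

Find the rightmost character of %^$^ below $, bump it to the next letter, and reset everything to its right to ^.

%^$%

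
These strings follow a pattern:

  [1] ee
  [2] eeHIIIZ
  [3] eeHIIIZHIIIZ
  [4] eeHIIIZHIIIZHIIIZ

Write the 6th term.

Each term is the previous one with HIIIZ appended.
From eeHIIIZHIIIZHIIIZ, 2 further steps: eeHIIIZHIIIZHIIIZ → eeHIIIZHIIIZHIIIZHIIIZ → (answer).

eeHIIIZHIIIZHIIIZHIIIZHIIIZ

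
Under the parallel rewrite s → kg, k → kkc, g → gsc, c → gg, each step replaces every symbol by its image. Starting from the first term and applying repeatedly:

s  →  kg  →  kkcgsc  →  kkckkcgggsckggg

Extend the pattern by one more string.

kkckkcggkkckkcgggscgscgsckgggkkcgscgscgsc

Applying the rule to each of the 15 symbols of kkckkcgggsckggg gives the pieces kkc kkc gg kkc kkc gg gsc gsc gsc kg gg kkc gsc gsc gsc, which concatenate to the answer.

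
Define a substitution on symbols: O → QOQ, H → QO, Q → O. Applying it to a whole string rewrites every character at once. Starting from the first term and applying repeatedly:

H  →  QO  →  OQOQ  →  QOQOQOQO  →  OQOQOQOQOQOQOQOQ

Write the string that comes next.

Applying the rule to each of the 16 symbols of OQOQOQOQOQOQOQOQ gives the pieces QOQ O QOQ O QOQ O QOQ O QOQ O QOQ O QOQ O QOQ O, which concatenate to the answer.

QOQOQOQOQOQOQOQOQOQOQOQOQOQOQOQO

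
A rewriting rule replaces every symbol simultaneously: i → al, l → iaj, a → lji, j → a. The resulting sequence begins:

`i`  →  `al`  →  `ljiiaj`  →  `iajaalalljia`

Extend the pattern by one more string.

alljialjiljiiajljiiajiajaallji

Expanding iajaalalljia: i→al, a→lji, j→a, a→lji, a→lji, l→iaj, a→lji, l→iaj, l→iaj, j→a, i→al, a→lji. Concatenated: al lji a lji lji iaj lji iaj iaj a al lji.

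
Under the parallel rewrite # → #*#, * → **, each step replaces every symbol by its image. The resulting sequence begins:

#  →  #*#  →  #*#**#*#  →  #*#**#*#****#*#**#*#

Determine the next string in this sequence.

Rewriting the 20 symbols of #*#**#*#****#*#**#*# one by one yields #*# ** #*# ** ** #*# ** #*# ** ** ** ** #*# ** #*# ** ** #*# ** #*#; concatenated:

#*#**#*#****#*#**#*#********#*#**#*#****#*#**#*#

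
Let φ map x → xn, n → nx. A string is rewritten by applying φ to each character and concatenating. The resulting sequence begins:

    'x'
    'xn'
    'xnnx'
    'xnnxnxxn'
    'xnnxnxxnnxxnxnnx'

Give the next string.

xnnxnxxnnxxnxnnxnxxnxnnxxnnxnxxn

φ(xnnxnxxnnxxnxnnx) expands symbol-by-symbol to xn nx nx xn nx xn xn nx nx xn xn nx xn nx nx xn; joining the 16 pieces gives the next term.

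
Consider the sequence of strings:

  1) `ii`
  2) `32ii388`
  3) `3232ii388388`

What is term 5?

Every step adds 32 to the front and 388 to the end of the previous string.
From 3232ii388388, 2 further steps: 3232ii388388 → 323232ii388388388 → (answer).

32323232ii388388388388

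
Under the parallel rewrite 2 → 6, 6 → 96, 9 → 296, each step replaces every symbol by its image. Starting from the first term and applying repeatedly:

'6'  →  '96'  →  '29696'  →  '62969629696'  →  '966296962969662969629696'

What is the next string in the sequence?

φ(966296962969662969629696) expands symbol-by-symbol to 296 96 96 6 296 96 296 96 6 296 96 296 96 96 6 296 96 296 96 6 296 96 296 96; joining the 24 pieces gives the next term.

29696966296962969662969629696966296962969662969629696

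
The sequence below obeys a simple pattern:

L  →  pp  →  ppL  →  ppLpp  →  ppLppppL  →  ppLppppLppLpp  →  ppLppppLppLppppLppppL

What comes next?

This is a Fibonacci-style word recurrence s(k) = s(k−1)·s(k−2): e.g. pp·L = ppL.
Continuing: ppLppppLppLppppLppppL · ppLppppLppLpp gives term 8.

ppLppppLppLppppLppppLppLppppLppLpp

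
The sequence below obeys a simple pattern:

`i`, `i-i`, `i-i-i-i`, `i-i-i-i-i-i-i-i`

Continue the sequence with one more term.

s(k+1) = s(k)·-·s(k) — each term doubles the last with '-' between the halves.
So the next term is two copies of i-i-i-i-i-i-i-i with '-' between the halves.

i-i-i-i-i-i-i-i-i-i-i-i-i-i-i-i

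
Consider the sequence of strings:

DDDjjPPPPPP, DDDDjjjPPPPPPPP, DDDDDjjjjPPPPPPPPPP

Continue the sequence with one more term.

Each string has the form D^{n} j^{n-1} P^{2n}, where the shown terms are n = 3, 4, 5.
Setting n = 6 gives 6, 5, 12 characters in each block.

DDDDDDjjjjjPPPPPPPPPPPP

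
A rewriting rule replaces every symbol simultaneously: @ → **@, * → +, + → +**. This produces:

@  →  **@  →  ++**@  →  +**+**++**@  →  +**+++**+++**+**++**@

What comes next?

+**+++**+**+**+++**+**+**+++**+++**+**++**@

Applying the rule to each of the 21 symbols of +**+++**+++**+**++**@ gives the pieces +** + + +** +** +** + + +** +** +** + + +** + + +** +** + + **@, which concatenate to the answer.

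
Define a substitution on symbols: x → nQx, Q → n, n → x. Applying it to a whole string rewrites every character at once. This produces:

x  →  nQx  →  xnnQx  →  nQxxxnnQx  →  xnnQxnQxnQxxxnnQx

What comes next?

Rewriting the 17 symbols of xnnQxnQxnQxxxnnQx one by one yields nQx x x n nQx x n nQx x n nQx nQx nQx x x n nQx; concatenated:

nQxxxnnQxxnnQxxnnQxnQxnQxxxnnQx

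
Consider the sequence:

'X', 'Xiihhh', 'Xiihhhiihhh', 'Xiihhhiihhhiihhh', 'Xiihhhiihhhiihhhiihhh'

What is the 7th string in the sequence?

The strings grow by a fixed suffix iihhh each time.
From Xiihhhiihhhiihhhiihhh, 2 further steps: Xiihhhiihhhiihhhiihhh → Xiihhhiihhhiihhhiihhhiihhh → (answer).

Xiihhhiihhhiihhhiihhhiihhhiihhh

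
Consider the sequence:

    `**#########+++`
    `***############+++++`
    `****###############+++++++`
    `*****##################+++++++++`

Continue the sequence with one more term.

Reading off run lengths: * runs 2, 3, 4, 5; # runs 9, 12, 15, 18; + runs 3, 5, 7, 9 — each is linear in n, where the shown terms are n = 2, 3, 4, 5.
Setting n = 6 gives 6, 21, 11 characters in each block.

******#####################+++++++++++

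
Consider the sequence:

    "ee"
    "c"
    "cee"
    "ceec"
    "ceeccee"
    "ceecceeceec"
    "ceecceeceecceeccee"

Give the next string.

This is a Fibonacci-style word recurrence s(k) = s(k−1)·s(k−2): e.g. c·ee = cee.
Continuing: ceecceeceecceeccee · ceecceeceec gives term 8.

ceecceeceecceecceeceecceeceec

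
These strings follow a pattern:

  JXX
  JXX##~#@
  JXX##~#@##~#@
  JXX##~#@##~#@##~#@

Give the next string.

The strings grow by a fixed suffix ##~#@ each time.
One more step from JXX##~#@##~#@##~#@ gives the answer.

JXX##~#@##~#@##~#@##~#@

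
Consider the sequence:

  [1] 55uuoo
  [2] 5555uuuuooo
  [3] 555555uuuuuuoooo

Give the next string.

55555555uuuuuuuuooooo

The n-th term is 2n 5's then 2n u's then n+1 o's (n = 1, 2, …).
At n = 4 the blocks have lengths 8, 8, 5.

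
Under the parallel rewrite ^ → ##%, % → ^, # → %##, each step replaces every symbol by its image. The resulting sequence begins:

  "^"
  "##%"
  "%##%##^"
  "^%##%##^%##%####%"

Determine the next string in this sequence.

##%^%##%##^%##%####%^%##%##^%##%##%##%##^

Replace each of the 17 characters of ^%##%##^%##%####% in place — ##% ^ %## %## ^ %## %## ##% ^ %## %## ^ %## %## %## %## ^ — and concatenate.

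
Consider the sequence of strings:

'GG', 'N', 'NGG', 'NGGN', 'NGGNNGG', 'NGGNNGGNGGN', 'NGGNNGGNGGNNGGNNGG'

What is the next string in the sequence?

This is a Fibonacci-style word recurrence s(k) = s(k−1)·s(k−2): e.g. N·GG = NGG.
The next term joins NGGNNGGNGGNNGGNNGG and NGGNNGGNGGN.

NGGNNGGNGGNNGGNNGGNGGNNGGNGGN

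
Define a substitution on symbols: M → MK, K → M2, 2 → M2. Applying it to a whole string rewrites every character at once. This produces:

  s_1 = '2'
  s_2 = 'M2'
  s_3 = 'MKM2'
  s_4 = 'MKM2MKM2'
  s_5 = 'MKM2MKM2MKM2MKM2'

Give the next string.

Replace each of the 16 characters of MKM2MKM2MKM2MKM2 in place — MK M2 MK M2 MK M2 MK M2 MK M2 MK M2 MK M2 MK M2 — and concatenate.

MKM2MKM2MKM2MKM2MKM2MKM2MKM2MKM2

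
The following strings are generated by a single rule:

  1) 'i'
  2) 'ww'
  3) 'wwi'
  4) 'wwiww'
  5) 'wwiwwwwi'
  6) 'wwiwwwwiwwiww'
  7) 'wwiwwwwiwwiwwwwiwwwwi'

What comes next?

This is a Fibonacci-style word recurrence s(k) = s(k−1)·s(k−2): e.g. ww·i = wwi.
So term 8 is wwiwwwwiwwiwwwwiwwwwi·wwiwwwwiwwiww.

wwiwwwwiwwiwwwwiwwwwiwwiwwwwiwwiww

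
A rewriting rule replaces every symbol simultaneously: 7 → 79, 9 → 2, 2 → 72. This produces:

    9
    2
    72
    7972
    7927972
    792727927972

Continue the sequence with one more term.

792727972792727927972

Expanding 792727927972: 7→79, 9→2, 2→72, 7→79, 2→72, 7→79, 9→2, 2→72, 7→79, 9→2, 7→79, 2→72. Concatenated: 79 2 72 79 72 79 2 72 79 2 79 72.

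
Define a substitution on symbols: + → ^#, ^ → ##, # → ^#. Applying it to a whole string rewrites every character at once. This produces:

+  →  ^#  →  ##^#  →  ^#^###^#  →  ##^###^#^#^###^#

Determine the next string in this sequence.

Rewriting the 16 symbols of ##^###^#^#^###^# one by one yields ^# ^# ## ^# ^# ^# ## ^# ## ^# ## ^# ^# ^# ## ^#; concatenated:

^#^###^#^#^###^###^###^#^#^###^#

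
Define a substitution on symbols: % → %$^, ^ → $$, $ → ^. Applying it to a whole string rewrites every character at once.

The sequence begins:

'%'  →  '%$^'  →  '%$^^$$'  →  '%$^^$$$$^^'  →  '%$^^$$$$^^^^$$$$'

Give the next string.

%$^^$$$$^^^^$$$$$$$$^^^^

φ(%$^^$$$$^^^^$$$$) expands symbol-by-symbol to %$^ ^ $$ $$ ^ ^ ^ ^ $$ $$ $$ $$ ^ ^ ^ ^; joining the 16 pieces gives the next term.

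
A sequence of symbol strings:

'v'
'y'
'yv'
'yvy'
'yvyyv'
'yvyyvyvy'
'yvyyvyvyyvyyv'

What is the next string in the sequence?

From term 3 onward, concatenate the last term with the second-to-last: y·v = yv, yv·y = yvy, …
Continuing: yvyyvyvyyvyyv · yvyyvyvy gives term 8.

yvyyvyvyyvyyvyvyyvyvy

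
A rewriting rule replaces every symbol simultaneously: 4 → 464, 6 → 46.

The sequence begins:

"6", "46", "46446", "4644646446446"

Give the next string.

4644646446446464464644644646446446

Applying the rule to each of the 13 symbols of 4644646446446 gives the pieces 464 46 464 464 46 464 46 464 464 46 464 464 46, which concatenate to the answer.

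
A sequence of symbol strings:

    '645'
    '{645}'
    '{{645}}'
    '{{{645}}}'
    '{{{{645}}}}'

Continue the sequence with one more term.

s(k+1) = {·s(k)·}, so each term gains { as a prefix and } as a suffix.
Applying this once more to {{{{645}}}}:

{{{{{645}}}}}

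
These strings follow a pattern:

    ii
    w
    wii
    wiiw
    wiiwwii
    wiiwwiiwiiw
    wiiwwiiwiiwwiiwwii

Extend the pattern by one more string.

wiiwwiiwiiwwiiwwiiwiiwwiiwiiw

This is a Fibonacci-style word recurrence s(k) = s(k−1)·s(k−2): e.g. w·ii = wii.
The next term joins wiiwwiiwiiwwiiwwii and wiiwwiiwiiw.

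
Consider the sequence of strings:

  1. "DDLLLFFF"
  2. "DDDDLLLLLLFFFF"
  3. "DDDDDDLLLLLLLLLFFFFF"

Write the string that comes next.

DDDDDDDDLLLLLLLLLLLLFFFFFF

Term n consists of 2n D's, followed by 3n L's, followed by n+2 F's (n = 1, 2, …).
At n = 4 the blocks have lengths 8, 12, 6.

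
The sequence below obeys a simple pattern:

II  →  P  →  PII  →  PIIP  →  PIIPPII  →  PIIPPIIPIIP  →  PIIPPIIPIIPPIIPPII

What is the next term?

PIIPPIIPIIPPIIPPIIPIIPPIIPIIP

Each term (from the third on) is the previous term followed by the one before it: term 3 = P·II = PII.
So term 8 is PIIPPIIPIIPPIIPPII·PIIPPIIPIIP.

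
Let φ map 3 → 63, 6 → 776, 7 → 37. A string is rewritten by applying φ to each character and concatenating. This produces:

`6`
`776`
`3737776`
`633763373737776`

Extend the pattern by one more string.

Replace each of the 15 characters of 633763373737776 in place — 776 63 63 37 776 63 63 37 63 37 63 37 37 37 776 — and concatenate.

776636337776636337633763373737776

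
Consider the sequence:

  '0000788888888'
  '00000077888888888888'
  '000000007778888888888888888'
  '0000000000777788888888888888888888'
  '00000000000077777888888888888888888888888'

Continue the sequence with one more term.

Reading off run lengths: 0 runs 4, 6, 8, 10, 12; 7 runs 1, 2, 3, 4, 5; 8 runs 8, 12, 16, 20, 24 — each is linear in n, where the shown terms are n = 2, 3, 4, 5, 6.
Setting n = 7 gives 14, 6, 28 characters in each block.

000000000000007777778888888888888888888888888888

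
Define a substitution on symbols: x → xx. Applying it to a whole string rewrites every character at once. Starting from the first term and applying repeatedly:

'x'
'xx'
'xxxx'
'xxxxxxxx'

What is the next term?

xxxxxxxxxxxxxxxx

Expanding xxxxxxxx: x→xx, x→xx, x→xx, x→xx, x→xx, x→xx, x→xx, x→xx. Concatenated: xx xx xx xx xx xx xx xx.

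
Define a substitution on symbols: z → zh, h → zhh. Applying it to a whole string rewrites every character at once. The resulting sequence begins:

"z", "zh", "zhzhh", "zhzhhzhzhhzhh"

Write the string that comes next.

Rewriting the 13 symbols of zhzhhzhzhhzhh one by one yields zh zhh zh zhh zhh zh zhh zh zhh zhh zh zhh zhh; concatenated:

zhzhhzhzhhzhhzhzhhzhzhhzhhzhzhhzhh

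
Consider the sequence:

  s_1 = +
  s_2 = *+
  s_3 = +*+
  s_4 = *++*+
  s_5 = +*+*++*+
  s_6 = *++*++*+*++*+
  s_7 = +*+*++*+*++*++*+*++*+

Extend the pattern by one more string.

Each term (from the third on) is the two preceding terms concatenated in order: term 3 = +·*+ = +*+.
The next term joins *++*++*+*++*+ and +*+*++*+*++*++*+*++*+.

*++*++*+*++*++*+*++*+*++*++*+*++*+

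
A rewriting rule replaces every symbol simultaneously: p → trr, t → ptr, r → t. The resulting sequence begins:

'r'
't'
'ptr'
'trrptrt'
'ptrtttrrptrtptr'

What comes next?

φ(ptrtttrrptrtptr) expands symbol-by-symbol to trr ptr t ptr ptr ptr t t trr ptr t ptr trr ptr t; joining the 15 pieces gives the next term.

trrptrtptrptrptrtttrrptrtptrtrrptrt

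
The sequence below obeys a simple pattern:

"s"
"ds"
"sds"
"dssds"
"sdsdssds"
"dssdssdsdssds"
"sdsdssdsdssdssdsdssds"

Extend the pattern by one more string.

This is a Fibonacci-style word recurrence s(k) = s(k−2)·s(k−1): e.g. s·ds = sds.
Continuing: dssdssdsdssds · sdsdssdsdssdssdsdssds gives term 8.

dssdssdsdssdssdsdssdsdssdssdsdssds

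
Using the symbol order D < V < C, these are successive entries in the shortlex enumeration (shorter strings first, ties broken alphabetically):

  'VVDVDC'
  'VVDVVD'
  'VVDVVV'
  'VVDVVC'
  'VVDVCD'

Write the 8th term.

VVDCDD

Continuing the enumeration 3 steps past VVDVCD: VVDVCD → VVDVCV → VVDVCC → (answer).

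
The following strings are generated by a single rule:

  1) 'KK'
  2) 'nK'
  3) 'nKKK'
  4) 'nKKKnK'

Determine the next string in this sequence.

Each term (from the third on) is the previous term followed by the one before it: term 3 = nK·KK = nKKK.
So term 5 is nKKKnK·nKKK.

nKKKnKnKKK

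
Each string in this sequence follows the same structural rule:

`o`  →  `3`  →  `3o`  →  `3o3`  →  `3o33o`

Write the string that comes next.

3o33o3o3

From term 3 onward, concatenate the last term with the second-to-last: 3·o = 3o, 3o·3 = 3o3, …
The next term joins 3o33o and 3o3.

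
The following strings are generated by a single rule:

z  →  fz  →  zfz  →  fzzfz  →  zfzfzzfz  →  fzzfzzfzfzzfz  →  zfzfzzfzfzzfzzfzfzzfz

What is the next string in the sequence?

Each term (from the third on) is the two preceding terms concatenated in order: term 3 = z·fz = zfz.
The next term joins fzzfzzfzfzzfz and zfzfzzfzfzzfzzfzfzzfz.

fzzfzzfzfzzfzzfzfzzfzfzzfzzfzfzzfz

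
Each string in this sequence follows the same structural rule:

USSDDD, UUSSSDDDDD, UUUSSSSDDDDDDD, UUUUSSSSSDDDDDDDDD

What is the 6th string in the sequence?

UUUUUUSSSSSSSDDDDDDDDDDDDD

Each string has the form U^{n} S^{n+1} D^{2n+1} (n = 1, 2, …).
For term 6, n = 6, so the run lengths are 6, 7, 13.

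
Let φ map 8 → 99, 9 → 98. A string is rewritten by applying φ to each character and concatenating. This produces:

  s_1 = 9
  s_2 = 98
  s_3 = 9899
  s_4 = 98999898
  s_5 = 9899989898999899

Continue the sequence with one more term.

Applying the rule to each of the 16 symbols of 9899989898999899 gives the pieces 98 99 98 98 98 99 98 99 98 99 98 98 98 99 98 98, which concatenate to the answer.

98999898989998999899989898999898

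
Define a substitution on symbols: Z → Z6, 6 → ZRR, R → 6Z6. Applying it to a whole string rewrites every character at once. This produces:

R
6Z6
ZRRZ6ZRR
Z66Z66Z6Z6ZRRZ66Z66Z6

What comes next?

Replace each of the 21 characters of Z66Z66Z6Z6ZRRZ66Z66Z6 in place — Z6 ZRR ZRR Z6 ZRR ZRR Z6 ZRR Z6 ZRR Z6 6Z6 6Z6 Z6 ZRR ZRR Z6 ZRR ZRR Z6 ZRR — and concatenate.

Z6ZRRZRRZ6ZRRZRRZ6ZRRZ6ZRRZ66Z66Z6Z6ZRRZRRZ6ZRRZRRZ6ZRR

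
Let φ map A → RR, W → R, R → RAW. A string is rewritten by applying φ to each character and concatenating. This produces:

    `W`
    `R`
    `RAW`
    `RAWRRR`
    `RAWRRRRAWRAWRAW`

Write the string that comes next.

Rewriting the 15 symbols of RAWRRRRAWRAWRAW one by one yields RAW RR R RAW RAW RAW RAW RR R RAW RR R RAW RR R; concatenated:

RAWRRRRAWRAWRAWRAWRRRRAWRRRRAWRRR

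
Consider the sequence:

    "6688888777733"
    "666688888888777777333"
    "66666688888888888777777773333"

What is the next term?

6666666688888888888888777777777733333

Each string has the form 6^{2n} 8^{3n+2} 7^{2n+2} 3^{n+1} (n = 1, 2, …).
At n = 4 the blocks have lengths 8, 14, 10, 5.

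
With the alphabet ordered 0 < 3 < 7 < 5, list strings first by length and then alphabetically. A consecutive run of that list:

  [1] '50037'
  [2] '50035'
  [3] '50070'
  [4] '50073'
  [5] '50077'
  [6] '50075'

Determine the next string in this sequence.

50050

The successor of 50075 increments the rightmost position that isn't already 5 and resets every position after it to 0.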